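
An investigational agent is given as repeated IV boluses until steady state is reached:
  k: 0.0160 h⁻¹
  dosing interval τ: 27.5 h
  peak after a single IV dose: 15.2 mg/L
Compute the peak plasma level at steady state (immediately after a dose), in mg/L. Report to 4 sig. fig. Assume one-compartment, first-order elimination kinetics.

42.70 mg/L

e^(−kτ) = e^(−0.01600 × 27.5) = 0.6440
Accumulation ratio R = 1 / (1 − e^(−kτ)) = 1 / (1 − 0.6440) = 2.809
Steady-state peak = C₀ × R = 15.2 × 2.809 = 42.70 mg/L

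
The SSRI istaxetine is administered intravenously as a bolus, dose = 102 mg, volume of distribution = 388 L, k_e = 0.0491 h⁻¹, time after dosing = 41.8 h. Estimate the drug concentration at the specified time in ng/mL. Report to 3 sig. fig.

C₀ = Dose / Vd = 102.0 / 388 = 0.2629 mg/L
C = C₀ · e^(−k·t) = 0.2629 × e^(−0.04910 × 41.8)
  = 0.2629 × 0.1284 = 0.03376 mg/L
Convert: 0.03376 mg/L × 1000 = 33.76 ng/mL

33.8 ng/mL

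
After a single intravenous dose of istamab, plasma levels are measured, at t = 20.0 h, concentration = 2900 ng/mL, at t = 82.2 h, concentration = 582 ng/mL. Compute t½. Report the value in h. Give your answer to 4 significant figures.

26.85 h

k = ln(C₁/C₂) / (t₂ − t₁) = ln(2900/582) / (82.2 − 20.0)
  = 1.606 / 62.20 = 0.02582 h⁻¹
t½ = ln2 / k = 0.693147 / 0.02582 = 26.85 h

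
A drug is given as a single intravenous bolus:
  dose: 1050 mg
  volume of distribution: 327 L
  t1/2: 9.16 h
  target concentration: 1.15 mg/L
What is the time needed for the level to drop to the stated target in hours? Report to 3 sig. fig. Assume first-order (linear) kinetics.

C₀ = Dose / Vd = 1050 / 327 = 3.211 mg/L
k = ln2 / t½ = 0.693147 / 9.16 = 0.07567 h⁻¹
t = ln(C₀ / C) / k = ln(3.211 / 1.15) / 0.07567
  = ln(2.792) / 0.07567 = 1.027 / 0.07567 = 13.57 h

13.6 h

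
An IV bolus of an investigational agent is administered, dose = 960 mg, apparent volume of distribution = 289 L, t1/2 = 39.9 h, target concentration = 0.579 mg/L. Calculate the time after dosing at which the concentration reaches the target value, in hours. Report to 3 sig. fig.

C₀ = Dose / Vd = 960.0 / 289 = 3.322 mg/L
k = ln2 / t½ = 0.693147 / 39.9 = 0.01737 h⁻¹
t = ln(C₀ / C) / k = ln(3.322 / 0.579) / 0.01737
  = ln(5.737) / 0.01737 = 1.747 / 0.01737 = 100.6 h

101 h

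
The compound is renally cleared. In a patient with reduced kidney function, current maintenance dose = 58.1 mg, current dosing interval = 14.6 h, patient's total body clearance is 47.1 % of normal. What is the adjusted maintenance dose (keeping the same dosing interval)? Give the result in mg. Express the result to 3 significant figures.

27.4 mg

To keep the same average steady-state level, dosing rate must scale with clearance.
CL ratio = 47.1 / 100 = 0.4710
New dose (same interval) = 58.1 × 0.4710 = 27.37 mg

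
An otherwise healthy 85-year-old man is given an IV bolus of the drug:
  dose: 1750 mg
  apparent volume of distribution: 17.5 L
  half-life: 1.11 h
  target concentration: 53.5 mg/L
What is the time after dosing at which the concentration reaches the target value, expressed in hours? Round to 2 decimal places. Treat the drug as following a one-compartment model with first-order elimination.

1.00 h

C₀ = Dose / Vd = 1750 / 17.5 = 100.0 mg/L
k = ln2 / t½ = 0.693147 / 1.11 = 0.6245 h⁻¹
t = ln(C₀ / C) / k = ln(100.0 / 53.5) / 0.6245
  = ln(1.869) / 0.6245 = 0.6254 / 0.6245 = 1.001 h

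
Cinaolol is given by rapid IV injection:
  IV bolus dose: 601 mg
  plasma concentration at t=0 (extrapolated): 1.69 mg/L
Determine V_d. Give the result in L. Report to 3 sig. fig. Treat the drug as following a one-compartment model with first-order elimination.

Vd = Dose / C₀ = 601.0 / 1.69 = 355.6 L

356 L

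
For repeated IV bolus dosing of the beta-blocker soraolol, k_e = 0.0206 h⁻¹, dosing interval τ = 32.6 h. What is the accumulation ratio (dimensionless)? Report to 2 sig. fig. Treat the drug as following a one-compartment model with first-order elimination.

e^(−kτ) = e^(−0.02060 × 32.6) = 0.5109
Accumulation ratio R = 1 / (1 − e^(−kτ)) = 1 / (1 − 0.5109) = 2.045

2.0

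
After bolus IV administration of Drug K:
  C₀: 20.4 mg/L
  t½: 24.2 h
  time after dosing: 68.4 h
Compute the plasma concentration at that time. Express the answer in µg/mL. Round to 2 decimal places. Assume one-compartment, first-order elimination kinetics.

k = ln2 / t½ = 0.693147 / 24.2 = 0.02864 h⁻¹
C = C₀ · e^(−k·t) = 20.40 × e^(−0.02864 × 68.4)
  = 20.40 × 0.1410 = 2.876 mg/L
(2.876 mg/L = 2.876 µg/mL)

2.88 µg/mL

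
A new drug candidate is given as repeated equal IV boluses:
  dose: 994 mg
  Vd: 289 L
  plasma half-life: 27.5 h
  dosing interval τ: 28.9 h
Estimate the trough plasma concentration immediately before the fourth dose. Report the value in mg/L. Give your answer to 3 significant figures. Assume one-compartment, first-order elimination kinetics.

C₀ per dose = Dose / Vd = 994 / 289 = 3.439 mg/L
k = ln2 / t½ = 0.693147 / 27.5 = 0.02521 h⁻¹
Fraction remaining after one interval: r = e^(−kτ) = e^(−0.02521 × 28.9) = 0.4826
Before dose 4, 3 doses have been given (aged 1τ, 2τ, 3τ).
C_trough = C₀ × (r + r² + … + r^3) = C₀ × r(1−r^3)/(1−r)
        = 3.439 × 0.4826 × (1 − 0.1124) / (1 − 0.4826) = 2.847 mg/L

2.85 mg/L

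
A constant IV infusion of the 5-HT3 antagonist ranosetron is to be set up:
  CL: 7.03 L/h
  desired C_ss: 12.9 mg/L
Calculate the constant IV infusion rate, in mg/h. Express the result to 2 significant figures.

At steady state, infusion rate R₀ = Css × CL = 12.9 × 7.030 = 90.69 mg/h

91 mg/h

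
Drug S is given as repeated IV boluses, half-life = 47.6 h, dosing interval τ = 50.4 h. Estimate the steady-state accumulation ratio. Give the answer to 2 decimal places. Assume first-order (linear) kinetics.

k = ln2 / t½ = 0.693147 / 47.6 = 0.01456 h⁻¹
e^(−kτ) = e^(−0.01456 × 50.4) = 0.4801
Accumulation ratio R = 1 / (1 − e^(−kτ)) = 1 / (1 − 0.4801) = 1.923

1.92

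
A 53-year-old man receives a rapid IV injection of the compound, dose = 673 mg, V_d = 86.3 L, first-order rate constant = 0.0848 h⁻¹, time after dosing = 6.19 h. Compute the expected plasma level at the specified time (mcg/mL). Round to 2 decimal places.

C₀ = Dose / Vd = 673.0 / 86.3 = 7.798 mg/L
C = C₀ · e^(−k·t) = 7.798 × e^(−0.08480 × 6.19)
  = 7.798 × 0.5916 = 4.613 mg/L
(4.613 mg/L = 4.613 mcg/mL)

4.61 mcg/mL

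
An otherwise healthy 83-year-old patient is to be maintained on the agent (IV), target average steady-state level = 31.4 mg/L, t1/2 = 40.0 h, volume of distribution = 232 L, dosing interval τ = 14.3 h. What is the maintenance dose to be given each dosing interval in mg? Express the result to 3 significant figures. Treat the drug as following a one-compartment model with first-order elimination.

1810 mg

k = ln2 / t½ = 0.693147 / 40.0 = 0.01733 h⁻¹
CL = k × Vd = 0.01733 × 232 = 4.021 L/h
At steady state, Dose/τ = Css × CL.
Dose = Css × CL × τ = 31.4 × 4.021 × 14.3 = 1806 mg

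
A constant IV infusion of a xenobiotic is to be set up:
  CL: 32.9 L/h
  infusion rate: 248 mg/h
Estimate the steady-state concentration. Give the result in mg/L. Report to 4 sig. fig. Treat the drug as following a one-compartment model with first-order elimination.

At steady state Css = R₀ / CL = 248 / 32.90 = 7.538 mg/L

7.538 mg/L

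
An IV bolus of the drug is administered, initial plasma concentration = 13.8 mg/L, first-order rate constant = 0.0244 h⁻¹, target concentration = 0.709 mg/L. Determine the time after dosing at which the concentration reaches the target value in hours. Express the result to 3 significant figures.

122 h

t = ln(C₀ / C) / k = ln(13.80 / 0.709) / 0.02440
  = ln(19.46) / 0.02440 = 2.968 / 0.02440 = 121.6 h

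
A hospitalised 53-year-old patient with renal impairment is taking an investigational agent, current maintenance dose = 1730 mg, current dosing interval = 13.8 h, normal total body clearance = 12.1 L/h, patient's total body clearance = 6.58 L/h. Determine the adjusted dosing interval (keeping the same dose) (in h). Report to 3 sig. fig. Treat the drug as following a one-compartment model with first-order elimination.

To keep the same average steady-state level, dosing rate must scale with clearance.
CL ratio = 6.58 / 12.1 = 0.5438
New interval (same dose) = 13.8 / 0.5438 = 25.38 h

25.4 h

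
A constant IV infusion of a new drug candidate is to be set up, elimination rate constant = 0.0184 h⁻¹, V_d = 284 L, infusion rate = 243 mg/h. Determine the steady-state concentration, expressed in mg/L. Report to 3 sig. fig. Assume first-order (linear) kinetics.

CL = k × Vd = 0.01840 × 284 = 5.226 L/h
At steady state Css = R₀ / CL = 243 / 5.226 = 46.50 mg/L

46.5 mg/L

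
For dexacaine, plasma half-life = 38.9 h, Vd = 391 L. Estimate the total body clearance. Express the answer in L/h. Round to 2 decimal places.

k = ln2 / t½ = 0.693147 / 38.9 = 0.01782 h⁻¹
CL = k × Vd = 0.01782 × 391 = 6.968 L/h

6.97 L/h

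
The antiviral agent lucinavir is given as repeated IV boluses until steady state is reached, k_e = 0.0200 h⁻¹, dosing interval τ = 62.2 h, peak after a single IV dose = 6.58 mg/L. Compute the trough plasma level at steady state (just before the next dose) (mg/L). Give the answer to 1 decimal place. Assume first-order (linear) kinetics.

e^(−kτ) = e^(−0.02000 × 62.2) = 0.2882
Accumulation ratio R = 1 / (1 − e^(−kτ)) = 1 / (1 − 0.2882) = 1.405
Steady-state trough = C₀ × R × e^(−kτ) = 6.58 × 1.405 × 0.2882 = 2.664 mg/L

2.7 mg/L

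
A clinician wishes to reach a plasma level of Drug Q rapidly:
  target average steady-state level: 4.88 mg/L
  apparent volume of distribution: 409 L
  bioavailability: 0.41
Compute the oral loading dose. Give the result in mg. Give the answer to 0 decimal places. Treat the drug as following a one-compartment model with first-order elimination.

LD = Css × Vd / F = 4.88 × 409 / 0.41 = 4868 mg

4868 mg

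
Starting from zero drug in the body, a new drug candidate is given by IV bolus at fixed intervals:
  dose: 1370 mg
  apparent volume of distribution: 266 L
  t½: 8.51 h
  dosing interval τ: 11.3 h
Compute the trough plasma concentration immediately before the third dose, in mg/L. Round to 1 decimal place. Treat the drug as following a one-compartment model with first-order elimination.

C₀ per dose = Dose / Vd = 1370 / 266 = 5.150 mg/L
k = ln2 / t½ = 0.693147 / 8.51 = 0.08145 h⁻¹
Fraction remaining after one interval: r = e^(−kτ) = e^(−0.08145 × 11.3) = 0.3984
Before dose 3, 2 doses have been given (aged 1τ, 2τ).
C_trough = C₀ × (r + r²) = 5.150 × (0.3984 + 0.1587) = 2.869 mg/L

2.9 mg/L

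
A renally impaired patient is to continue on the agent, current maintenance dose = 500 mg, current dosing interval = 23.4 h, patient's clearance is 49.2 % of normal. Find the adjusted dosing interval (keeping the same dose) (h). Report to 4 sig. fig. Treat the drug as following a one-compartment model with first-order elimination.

To keep the same average steady-state level, dosing rate must scale with clearance.
CL ratio = 49.2 / 100 = 0.4920
New interval (same dose) = 23.4 / 0.4920 = 47.56 h

47.56 h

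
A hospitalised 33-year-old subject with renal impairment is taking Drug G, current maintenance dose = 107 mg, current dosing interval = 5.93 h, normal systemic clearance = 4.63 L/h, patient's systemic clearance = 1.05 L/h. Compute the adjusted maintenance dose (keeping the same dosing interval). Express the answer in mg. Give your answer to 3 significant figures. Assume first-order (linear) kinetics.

24.3 mg

To keep the same average steady-state level, dosing rate must scale with clearance.
CL ratio = 1.05 / 4.63 = 0.2268
New dose (same interval) = 107 × 0.2268 = 24.27 mg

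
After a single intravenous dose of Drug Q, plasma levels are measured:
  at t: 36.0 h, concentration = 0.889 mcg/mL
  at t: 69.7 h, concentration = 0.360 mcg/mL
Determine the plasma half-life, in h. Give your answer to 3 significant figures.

k = ln(C₁/C₂) / (t₂ − t₁) = ln(0.889/0.360) / (69.7 − 36.0)
  = 0.9040 / 33.70 = 0.02682 h⁻¹
t½ = ln2 / k = 0.693147 / 0.02682 = 25.84 h

25.8 h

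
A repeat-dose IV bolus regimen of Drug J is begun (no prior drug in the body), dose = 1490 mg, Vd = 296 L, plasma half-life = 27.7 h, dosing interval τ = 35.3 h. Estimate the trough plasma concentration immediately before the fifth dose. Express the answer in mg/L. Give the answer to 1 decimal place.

C₀ per dose = Dose / Vd = 1490 / 296 = 5.034 mg/L
k = ln2 / t½ = 0.693147 / 27.7 = 0.02502 h⁻¹
Fraction remaining after one interval: r = e^(−kτ) = e^(−0.02502 × 35.3) = 0.4135
Before dose 5, 4 doses have been given (aged 1τ, 2τ, 3τ, 4τ).
C_trough = C₀ × (r + r² + … + r^4) = C₀ × r(1−r^4)/(1−r)
        = 5.034 × 0.4135 × (1 − 0.02923) / (1 − 0.4135) = 3.445 mg/L

3.4 mg/L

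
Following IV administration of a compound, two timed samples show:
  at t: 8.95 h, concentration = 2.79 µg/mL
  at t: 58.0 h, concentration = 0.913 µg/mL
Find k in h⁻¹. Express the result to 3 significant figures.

k = ln(C₁/C₂) / (t₂ − t₁) = ln(2.79/0.913) / (58.0 − 8.95)
  = 1.117 / 49.05 = 0.02277 h⁻¹

0.0228 h⁻¹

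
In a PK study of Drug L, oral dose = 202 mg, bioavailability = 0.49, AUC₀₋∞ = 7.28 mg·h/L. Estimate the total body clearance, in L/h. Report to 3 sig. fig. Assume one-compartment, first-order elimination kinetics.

CL = F·Dose / AUC = 0.49 × 202 / 7.28 = 13.60 L/h

13.6 L/h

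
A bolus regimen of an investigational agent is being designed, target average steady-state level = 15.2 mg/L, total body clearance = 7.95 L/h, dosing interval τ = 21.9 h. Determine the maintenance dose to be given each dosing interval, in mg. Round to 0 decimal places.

2646 mg

At steady state, Dose/τ = Css × CL.
Dose = Css × CL × τ = 15.2 × 7.950 × 21.9 = 2646 mg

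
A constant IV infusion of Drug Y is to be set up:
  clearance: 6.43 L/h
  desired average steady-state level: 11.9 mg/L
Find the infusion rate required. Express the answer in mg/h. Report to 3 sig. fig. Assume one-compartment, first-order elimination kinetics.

At steady state, infusion rate R₀ = Css × CL = 11.9 × 6.430 = 76.52 mg/h

76.5 mg/h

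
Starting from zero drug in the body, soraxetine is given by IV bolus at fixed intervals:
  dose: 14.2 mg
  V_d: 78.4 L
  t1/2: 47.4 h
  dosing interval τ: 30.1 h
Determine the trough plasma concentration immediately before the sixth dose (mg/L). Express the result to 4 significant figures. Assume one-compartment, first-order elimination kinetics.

0.2913 mg/L

C₀ per dose = Dose / Vd = 14.2 / 78.4 = 0.1811 mg/L
k = ln2 / t½ = 0.693147 / 47.4 = 0.01462 h⁻¹
Fraction remaining after one interval: r = e^(−kτ) = e^(−0.01462 × 30.1) = 0.6440
Before dose 6, 5 doses have been given (aged 1τ, 2τ, 3τ, 4τ, 5τ).
C_trough = C₀ × (r + r² + … + r^5) = C₀ × r(1−r^5)/(1−r)
        = 0.1811 × 0.6440 × (1 − 0.1108) / (1 − 0.6440) = 0.2913 mg/L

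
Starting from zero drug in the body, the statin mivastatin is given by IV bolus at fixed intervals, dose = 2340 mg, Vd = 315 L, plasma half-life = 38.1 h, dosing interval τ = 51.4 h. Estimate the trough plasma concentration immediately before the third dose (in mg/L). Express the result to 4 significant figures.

4.061 mg/L

C₀ per dose = Dose / Vd = 2340 / 315 = 7.429 mg/L
k = ln2 / t½ = 0.693147 / 38.1 = 0.01819 h⁻¹
Fraction remaining after one interval: r = e^(−kτ) = e^(−0.01819 × 51.4) = 0.3926
Before dose 3, 2 doses have been given (aged 1τ, 2τ).
C_trough = C₀ × (r + r²) = 7.429 × (0.3926 + 0.1541) = 4.061 mg/L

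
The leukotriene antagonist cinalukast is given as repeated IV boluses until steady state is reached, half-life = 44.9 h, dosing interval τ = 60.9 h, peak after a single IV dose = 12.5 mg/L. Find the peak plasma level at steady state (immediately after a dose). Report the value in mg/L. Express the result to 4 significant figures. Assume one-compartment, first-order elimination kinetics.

20.51 mg/L

k = ln2 / t½ = 0.693147 / 44.9 = 0.01544 h⁻¹
e^(−kτ) = e^(−0.01544 × 60.9) = 0.3905
Accumulation ratio R = 1 / (1 − e^(−kτ)) = 1 / (1 − 0.3905) = 1.641
Steady-state peak = C₀ × R = 12.5 × 1.641 = 20.51 mg/L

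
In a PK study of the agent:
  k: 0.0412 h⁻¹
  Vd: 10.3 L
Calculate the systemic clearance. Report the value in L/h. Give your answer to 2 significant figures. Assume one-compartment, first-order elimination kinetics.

0.42 L/h

CL = k × Vd = 0.0412 × 10.3 = 0.4244 L/h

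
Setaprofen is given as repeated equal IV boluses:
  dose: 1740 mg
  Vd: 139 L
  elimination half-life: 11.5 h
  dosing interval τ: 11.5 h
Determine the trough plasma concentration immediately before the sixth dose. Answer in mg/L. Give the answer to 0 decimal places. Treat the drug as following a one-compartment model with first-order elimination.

12 mg/L

C₀ per dose = Dose / Vd = 1740 / 139 = 12.52 mg/L
k = ln2 / t½ = 0.693147 / 11.5 = 0.06027 h⁻¹
Fraction remaining after one interval: r = e^(−kτ) = e^(−0.06027 × 11.5) = 0.5000
Before dose 6, 5 doses have been given (aged 1τ, 2τ, 3τ, 4τ, 5τ).
C_trough = C₀ × (r + r² + … + r^5) = C₀ × r(1−r^5)/(1−r)
        = 12.52 × 0.5000 × (1 − 0.03125) / (1 − 0.5000) = 12.13 mg/L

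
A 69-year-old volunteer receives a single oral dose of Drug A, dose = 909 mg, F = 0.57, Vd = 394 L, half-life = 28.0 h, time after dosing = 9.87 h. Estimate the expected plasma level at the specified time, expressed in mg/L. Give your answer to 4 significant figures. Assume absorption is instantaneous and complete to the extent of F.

Amount reaching circulation = F × Dose = 0.57 × 909.0 = 518.1 mg
C₀ = F·Dose / Vd = 518.1 / 394 = 1.315 mg/L
k = ln2 / t½ = 0.693147 / 28.0 = 0.02476 h⁻¹
C = C₀ · e^(−k·t) = 1.315 × e^(−0.02476 × 9.87)
  = 1.315 × 0.7832 = 1.030 mg/L

1.030 mg/L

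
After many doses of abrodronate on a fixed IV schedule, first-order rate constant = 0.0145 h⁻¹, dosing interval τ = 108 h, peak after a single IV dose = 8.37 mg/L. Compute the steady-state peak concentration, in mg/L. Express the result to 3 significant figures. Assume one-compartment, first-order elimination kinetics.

10.6 mg/L

e^(−kτ) = e^(−0.01450 × 108) = 0.2089
Accumulation ratio R = 1 / (1 − e^(−kτ)) = 1 / (1 − 0.2089) = 1.264
Steady-state peak = C₀ × R = 8.37 × 1.264 = 10.58 mg/L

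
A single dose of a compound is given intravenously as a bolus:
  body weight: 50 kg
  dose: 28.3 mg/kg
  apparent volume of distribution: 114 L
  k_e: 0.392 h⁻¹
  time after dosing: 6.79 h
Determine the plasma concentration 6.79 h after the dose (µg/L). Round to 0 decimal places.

867 µg/L

Total dose = 28.3 × 50 = 1415 mg
C₀ = Dose / Vd = 1415 / 114 = 12.41 mg/L
C = C₀ · e^(−k·t) = 12.41 × e^(−0.3920 × 6.79)
  = 12.41 × 0.06983 = 0.8666 mg/L
Convert: 0.8666 mg/L × 1000 = 866.6 µg/L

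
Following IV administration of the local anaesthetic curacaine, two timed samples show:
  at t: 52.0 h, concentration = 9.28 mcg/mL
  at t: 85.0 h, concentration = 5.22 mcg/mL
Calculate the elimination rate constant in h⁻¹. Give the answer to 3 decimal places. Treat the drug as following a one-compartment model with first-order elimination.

k = ln(C₁/C₂) / (t₂ − t₁) = ln(9.28/5.22) / (85.0 − 52.0)
  = 0.5754 / 33.00 = 0.01744 h⁻¹

0.017 h⁻¹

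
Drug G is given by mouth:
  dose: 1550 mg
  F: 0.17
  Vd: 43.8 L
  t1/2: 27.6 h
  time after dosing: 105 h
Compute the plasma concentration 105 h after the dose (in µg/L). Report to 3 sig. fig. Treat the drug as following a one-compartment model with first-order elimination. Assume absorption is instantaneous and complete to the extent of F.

Amount reaching circulation = F × Dose = 0.17 × 1550 = 263.5 mg
C₀ = F·Dose / Vd = 263.5 / 43.8 = 6.016 mg/L
k = ln2 / t½ = 0.693147 / 27.6 = 0.02511 h⁻¹
C = C₀ · e^(−k·t) = 6.016 × e^(−0.02511 × 105)
  = 6.016 × 0.07161 = 0.4308 mg/L
Convert: 0.4308 mg/L × 1000 = 430.8 µg/L

431 µg/L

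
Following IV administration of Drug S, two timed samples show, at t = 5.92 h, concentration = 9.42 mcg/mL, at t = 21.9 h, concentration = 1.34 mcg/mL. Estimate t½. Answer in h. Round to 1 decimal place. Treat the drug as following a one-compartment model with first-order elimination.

k = ln(C₁/C₂) / (t₂ − t₁) = ln(9.42/1.34) / (21.9 − 5.92)
  = 1.950 / 15.98 = 0.1220 h⁻¹
t½ = ln2 / k = 0.693147 / 0.1220 = 5.682 h

5.7 h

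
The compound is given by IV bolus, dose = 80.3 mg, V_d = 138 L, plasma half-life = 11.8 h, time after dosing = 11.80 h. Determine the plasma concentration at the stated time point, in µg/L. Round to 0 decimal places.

291 µg/L

C₀ = Dose / Vd = 80.30 / 138 = 0.5819 mg/L
k = ln2 / t½ = 0.693147 / 11.8 = 0.05874 h⁻¹
t / t½ = 11.80 / 11.8 = 1 half-lives
C = C₀ × (1/2)^1 = 0.5819 × 0.5000 = 0.2910 mg/L
Convert: 0.2910 mg/L × 1000 = 291.0 µg/L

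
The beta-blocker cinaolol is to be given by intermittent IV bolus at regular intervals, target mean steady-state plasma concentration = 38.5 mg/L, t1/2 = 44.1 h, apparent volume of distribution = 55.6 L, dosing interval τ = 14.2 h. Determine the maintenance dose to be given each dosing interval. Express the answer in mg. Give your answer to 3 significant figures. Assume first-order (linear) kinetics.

k = ln2 / t½ = 0.693147 / 44.1 = 0.01572 h⁻¹
CL = k × Vd = 0.01572 × 55.6 = 0.8740 L/h
At steady state, Dose/τ = Css × CL.
Dose = Css × CL × τ = 38.5 × 0.8740 × 14.2 = 477.8 mg

478 mg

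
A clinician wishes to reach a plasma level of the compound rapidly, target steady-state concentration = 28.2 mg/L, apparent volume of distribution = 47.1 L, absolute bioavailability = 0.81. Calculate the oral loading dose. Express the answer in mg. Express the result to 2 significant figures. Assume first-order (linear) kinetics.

LD = Css × Vd / F = 28.2 × 47.1 / 0.81 = 1640 mg

1600 mg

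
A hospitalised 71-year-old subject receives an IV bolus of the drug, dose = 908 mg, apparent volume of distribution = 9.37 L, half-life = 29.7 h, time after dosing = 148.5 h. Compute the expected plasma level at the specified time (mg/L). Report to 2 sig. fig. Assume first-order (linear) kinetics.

C₀ = Dose / Vd = 908.0 / 9.37 = 96.91 mg/L
k = ln2 / t½ = 0.693147 / 29.7 = 0.02334 h⁻¹
t / t½ = 148.5 / 29.7 = 5 half-lives
C = C₀ × (1/2)^5 = 96.91 × 0.03125 = 3.028 mg/L

3.0 mg/L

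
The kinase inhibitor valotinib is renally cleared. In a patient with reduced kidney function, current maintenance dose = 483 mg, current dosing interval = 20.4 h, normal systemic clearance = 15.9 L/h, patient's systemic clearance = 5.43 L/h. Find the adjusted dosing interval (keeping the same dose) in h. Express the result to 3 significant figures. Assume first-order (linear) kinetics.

To keep the same average steady-state level, dosing rate must scale with clearance.
CL ratio = 5.43 / 15.9 = 0.3415
New interval (same dose) = 20.4 / 0.3415 = 59.74 h

59.7 h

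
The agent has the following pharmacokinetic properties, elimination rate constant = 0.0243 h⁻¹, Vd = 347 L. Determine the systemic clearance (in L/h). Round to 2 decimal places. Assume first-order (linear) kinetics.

CL = k × Vd = 0.0243 × 347 = 8.432 L/h

8.43 L/h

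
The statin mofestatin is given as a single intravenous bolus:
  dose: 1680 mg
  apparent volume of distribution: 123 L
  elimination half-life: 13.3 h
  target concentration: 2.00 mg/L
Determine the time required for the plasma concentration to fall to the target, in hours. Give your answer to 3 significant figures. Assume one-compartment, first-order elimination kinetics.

C₀ = Dose / Vd = 1680 / 123 = 13.66 mg/L
k = ln2 / t½ = 0.693147 / 13.3 = 0.05212 h⁻¹
t = ln(C₀ / C) / k = ln(13.66 / 2.00) / 0.05212
  = ln(6.830) / 0.05212 = 1.921 / 0.05212 = 36.86 h

36.9 h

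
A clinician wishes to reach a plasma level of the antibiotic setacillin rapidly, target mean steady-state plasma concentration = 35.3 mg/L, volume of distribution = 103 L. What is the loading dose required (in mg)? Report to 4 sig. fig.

LD = Css × Vd = 35.3 × 103 = 3636 mg

3636 mg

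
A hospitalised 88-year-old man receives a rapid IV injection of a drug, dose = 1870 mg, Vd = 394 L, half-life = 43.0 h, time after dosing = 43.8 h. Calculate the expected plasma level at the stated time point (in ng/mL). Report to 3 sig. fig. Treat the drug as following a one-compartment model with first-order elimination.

2340 ng/mL

C₀ = Dose / Vd = 1870 / 394 = 4.746 mg/L
k = ln2 / t½ = 0.693147 / 43.0 = 0.01612 h⁻¹
C = C₀ · e^(−k·t) = 4.746 × e^(−0.01612 × 43.8)
  = 4.746 × 0.4936 = 2.343 mg/L
Convert: 2.343 mg/L × 1000 = 2343 ng/mL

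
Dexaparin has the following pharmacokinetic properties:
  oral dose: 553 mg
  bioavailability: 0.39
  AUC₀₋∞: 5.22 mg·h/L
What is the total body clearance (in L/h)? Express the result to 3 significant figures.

41.3 L/h

CL = F·Dose / AUC = 0.39 × 553 / 5.22 = 41.32 L/h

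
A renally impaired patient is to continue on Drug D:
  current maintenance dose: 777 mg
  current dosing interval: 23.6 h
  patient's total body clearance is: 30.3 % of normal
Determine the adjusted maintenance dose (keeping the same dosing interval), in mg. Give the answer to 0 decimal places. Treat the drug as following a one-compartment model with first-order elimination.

235 mg

To keep the same average steady-state level, dosing rate must scale with clearance.
CL ratio = 30.3 / 100 = 0.3030
New dose (same interval) = 777 × 0.3030 = 235.4 mg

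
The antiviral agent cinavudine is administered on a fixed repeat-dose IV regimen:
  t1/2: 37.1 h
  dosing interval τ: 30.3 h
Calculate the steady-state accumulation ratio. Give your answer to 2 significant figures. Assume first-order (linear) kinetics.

k = ln2 / t½ = 0.693147 / 37.1 = 0.01868 h⁻¹
e^(−kτ) = e^(−0.01868 × 30.3) = 0.5678
Accumulation ratio R = 1 / (1 − e^(−kτ)) = 1 / (1 − 0.5678) = 2.314

2.3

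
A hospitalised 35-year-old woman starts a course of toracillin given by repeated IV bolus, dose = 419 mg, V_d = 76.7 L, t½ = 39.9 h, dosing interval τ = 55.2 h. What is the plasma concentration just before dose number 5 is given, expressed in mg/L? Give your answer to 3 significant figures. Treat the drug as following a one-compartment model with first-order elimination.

3.32 mg/L

C₀ per dose = Dose / Vd = 419 / 76.7 = 5.463 mg/L
k = ln2 / t½ = 0.693147 / 39.9 = 0.01737 h⁻¹
Fraction remaining after one interval: r = e^(−kτ) = e^(−0.01737 × 55.2) = 0.3833
Before dose 5, 4 doses have been given (aged 1τ, 2τ, 3τ, 4τ).
C_trough = C₀ × (r + r² + … + r^4) = C₀ × r(1−r^4)/(1−r)
        = 5.463 × 0.3833 × (1 − 0.02159) / (1 − 0.3833) = 3.322 mg/L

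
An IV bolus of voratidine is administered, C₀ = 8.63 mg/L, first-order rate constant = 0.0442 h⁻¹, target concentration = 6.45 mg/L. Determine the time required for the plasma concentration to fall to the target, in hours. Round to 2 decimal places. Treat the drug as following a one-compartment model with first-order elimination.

6.59 h

t = ln(C₀ / C) / k = ln(8.630 / 6.45) / 0.04420
  = ln(1.338) / 0.04420 = 0.2912 / 0.04420 = 6.588 h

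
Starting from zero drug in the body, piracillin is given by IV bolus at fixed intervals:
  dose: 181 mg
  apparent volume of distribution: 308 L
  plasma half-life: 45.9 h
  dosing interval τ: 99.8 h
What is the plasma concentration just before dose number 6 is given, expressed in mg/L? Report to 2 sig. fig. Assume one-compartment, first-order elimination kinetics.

0.17 mg/L

C₀ per dose = Dose / Vd = 181 / 308 = 0.5877 mg/L
k = ln2 / t½ = 0.693147 / 45.9 = 0.01510 h⁻¹
Fraction remaining after one interval: r = e^(−kτ) = e^(−0.01510 × 99.8) = 0.2216
Before dose 6, 5 doses have been given (aged 1τ, 2τ, 3τ, 4τ, 5τ).
C_trough = C₀ × (r + r² + … + r^5) = C₀ × r(1−r^5)/(1−r)
        = 0.5877 × 0.2216 × (1 − 0.0005344) / (1 − 0.2216) = 0.1672 mg/L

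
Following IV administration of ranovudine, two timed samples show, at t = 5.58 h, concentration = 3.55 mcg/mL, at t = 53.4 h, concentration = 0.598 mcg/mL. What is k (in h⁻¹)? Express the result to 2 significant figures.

k = ln(C₁/C₂) / (t₂ − t₁) = ln(3.55/0.598) / (53.4 − 5.58)
  = 1.781 / 47.82 = 0.03724 h⁻¹

0.037 h⁻¹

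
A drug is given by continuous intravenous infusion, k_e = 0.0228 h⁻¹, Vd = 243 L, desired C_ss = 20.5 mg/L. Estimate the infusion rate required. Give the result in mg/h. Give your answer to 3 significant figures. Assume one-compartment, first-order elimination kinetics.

CL = k × Vd = 0.02280 × 243 = 5.540 L/h
At steady state, infusion rate R₀ = Css × CL = 20.5 × 5.540 = 113.6 mg/h

114 mg/h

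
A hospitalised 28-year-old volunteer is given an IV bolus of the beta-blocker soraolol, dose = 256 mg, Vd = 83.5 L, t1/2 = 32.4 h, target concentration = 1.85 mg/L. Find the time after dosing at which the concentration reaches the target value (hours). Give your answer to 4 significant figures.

C₀ = Dose / Vd = 256.0 / 83.5 = 3.066 mg/L
k = ln2 / t½ = 0.693147 / 32.4 = 0.02139 h⁻¹
t = ln(C₀ / C) / k = ln(3.066 / 1.85) / 0.02139
  = ln(1.657) / 0.02139 = 0.5050 / 0.02139 = 23.61 h

23.61 h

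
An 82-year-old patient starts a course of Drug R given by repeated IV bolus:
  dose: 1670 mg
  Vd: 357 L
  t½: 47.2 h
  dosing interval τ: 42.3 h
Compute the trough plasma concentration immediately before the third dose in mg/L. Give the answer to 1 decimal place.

3.9 mg/L

C₀ per dose = Dose / Vd = 1670 / 357 = 4.678 mg/L
k = ln2 / t½ = 0.693147 / 47.2 = 0.01469 h⁻¹
Fraction remaining after one interval: r = e^(−kτ) = e^(−0.01469 × 42.3) = 0.5372
Before dose 3, 2 doses have been given (aged 1τ, 2τ).
C_trough = C₀ × (r + r²) = 4.678 × (0.5372 + 0.2886) = 3.863 mg/L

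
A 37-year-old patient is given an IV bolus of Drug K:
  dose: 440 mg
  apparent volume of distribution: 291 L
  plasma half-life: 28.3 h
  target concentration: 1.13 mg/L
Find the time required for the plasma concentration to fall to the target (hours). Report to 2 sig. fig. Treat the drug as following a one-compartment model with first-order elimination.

C₀ = Dose / Vd = 440.0 / 291 = 1.512 mg/L
k = ln2 / t½ = 0.693147 / 28.3 = 0.02449 h⁻¹
t = ln(C₀ / C) / k = ln(1.512 / 1.13) / 0.02449
  = ln(1.338) / 0.02449 = 0.2912 / 0.02449 = 11.89 h

12 h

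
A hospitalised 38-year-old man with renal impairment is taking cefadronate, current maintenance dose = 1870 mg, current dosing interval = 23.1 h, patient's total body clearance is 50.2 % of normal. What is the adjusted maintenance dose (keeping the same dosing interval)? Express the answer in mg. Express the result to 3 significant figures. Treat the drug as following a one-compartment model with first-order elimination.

To keep the same average steady-state level, dosing rate must scale with clearance.
CL ratio = 50.2 / 100 = 0.5020
New dose (same interval) = 1870 × 0.5020 = 938.7 mg

939 mg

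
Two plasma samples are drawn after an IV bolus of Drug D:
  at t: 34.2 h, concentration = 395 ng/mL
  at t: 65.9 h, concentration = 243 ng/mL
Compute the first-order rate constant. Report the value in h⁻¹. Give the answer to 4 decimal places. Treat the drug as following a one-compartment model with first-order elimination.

0.0153 h⁻¹

k = ln(C₁/C₂) / (t₂ − t₁) = ln(395/243) / (65.9 − 34.2)
  = 0.4858 / 31.70 = 0.01532 h⁻¹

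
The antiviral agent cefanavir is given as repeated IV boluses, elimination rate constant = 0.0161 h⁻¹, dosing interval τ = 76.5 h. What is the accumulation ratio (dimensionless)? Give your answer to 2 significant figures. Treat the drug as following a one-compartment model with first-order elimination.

e^(−kτ) = e^(−0.01610 × 76.5) = 0.2918
Accumulation ratio R = 1 / (1 − e^(−kτ)) = 1 / (1 − 0.2918) = 1.412

1.4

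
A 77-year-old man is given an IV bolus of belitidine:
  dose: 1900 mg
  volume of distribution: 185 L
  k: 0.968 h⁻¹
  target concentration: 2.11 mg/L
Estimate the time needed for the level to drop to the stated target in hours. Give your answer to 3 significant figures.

1.63 h

C₀ = Dose / Vd = 1900 / 185 = 10.27 mg/L
t = ln(C₀ / C) / k = ln(10.27 / 2.11) / 0.9680
  = ln(4.867) / 0.9680 = 1.582 / 0.9680 = 1.634 h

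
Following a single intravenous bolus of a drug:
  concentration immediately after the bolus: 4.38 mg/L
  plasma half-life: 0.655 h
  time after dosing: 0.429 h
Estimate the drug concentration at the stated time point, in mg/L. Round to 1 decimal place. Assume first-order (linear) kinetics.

2.8 mg/L

k = ln2 / t½ = 0.693147 / 0.655 = 1.058 h⁻¹
C = C₀ · e^(−k·t) = 4.380 × e^(−1.058 × 0.429)
  = 4.380 × 0.6352 = 2.782 mg/L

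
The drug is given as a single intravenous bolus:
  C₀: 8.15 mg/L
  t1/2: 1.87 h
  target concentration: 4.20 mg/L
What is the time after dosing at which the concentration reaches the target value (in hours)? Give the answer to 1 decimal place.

1.8 h

k = ln2 / t½ = 0.693147 / 1.87 = 0.3707 h⁻¹
t = ln(C₀ / C) / k = ln(8.150 / 4.20) / 0.3707
  = ln(1.940) / 0.3707 = 0.6627 / 0.3707 = 1.788 h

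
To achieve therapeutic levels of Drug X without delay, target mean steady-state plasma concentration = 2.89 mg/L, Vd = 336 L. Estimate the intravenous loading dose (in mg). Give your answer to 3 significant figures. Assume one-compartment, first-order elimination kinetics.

971 mg

LD = Css × Vd = 2.89 × 336 = 971.0 mg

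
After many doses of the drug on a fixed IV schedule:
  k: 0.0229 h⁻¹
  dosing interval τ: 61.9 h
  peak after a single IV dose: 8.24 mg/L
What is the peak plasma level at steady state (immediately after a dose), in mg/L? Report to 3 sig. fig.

e^(−kτ) = e^(−0.02290 × 61.9) = 0.2423
Accumulation ratio R = 1 / (1 − e^(−kτ)) = 1 / (1 − 0.2423) = 1.320
Steady-state peak = C₀ × R = 8.24 × 1.320 = 10.88 mg/L

10.9 mg/L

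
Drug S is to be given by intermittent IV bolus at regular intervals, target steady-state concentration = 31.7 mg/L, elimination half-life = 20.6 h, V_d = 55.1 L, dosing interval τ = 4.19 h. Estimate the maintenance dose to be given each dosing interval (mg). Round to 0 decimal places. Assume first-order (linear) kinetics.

k = ln2 / t½ = 0.693147 / 20.6 = 0.03365 h⁻¹
CL = k × Vd = 0.03365 × 55.1 = 1.854 L/h
At steady state, Dose/τ = Css × CL.
Dose = Css × CL × τ = 31.7 × 1.854 × 4.19 = 246.3 mg

246 mg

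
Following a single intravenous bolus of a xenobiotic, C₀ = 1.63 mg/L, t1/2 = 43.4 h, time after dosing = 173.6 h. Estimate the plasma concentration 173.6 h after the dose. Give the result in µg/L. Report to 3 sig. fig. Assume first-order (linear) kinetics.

k = ln2 / t½ = 0.693147 / 43.4 = 0.01597 h⁻¹
t / t½ = 173.6 / 43.4 = 4 half-lives
C = C₀ × (1/2)^4 = 1.630 × 0.06250 = 0.1019 mg/L
Convert: 0.1019 mg/L × 1000 = 101.9 µg/L

102 µg/L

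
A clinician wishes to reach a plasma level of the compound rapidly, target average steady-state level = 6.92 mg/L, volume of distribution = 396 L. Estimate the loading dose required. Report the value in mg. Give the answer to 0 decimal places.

LD = Css × Vd = 6.92 × 396 = 2740 mg

2740 mg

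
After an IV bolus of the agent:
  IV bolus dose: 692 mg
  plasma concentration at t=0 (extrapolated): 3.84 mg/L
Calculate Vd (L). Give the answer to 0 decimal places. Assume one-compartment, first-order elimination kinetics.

Vd = Dose / C₀ = 692.0 / 3.84 = 180.2 L

180 L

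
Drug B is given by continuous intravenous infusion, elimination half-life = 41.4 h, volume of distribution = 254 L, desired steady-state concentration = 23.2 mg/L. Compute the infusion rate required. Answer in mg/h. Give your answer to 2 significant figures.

k = ln2 / t½ = 0.693147 / 41.4 = 0.01674 h⁻¹
CL = k × Vd = 0.01674 × 254 = 4.252 L/h
At steady state, infusion rate R₀ = Css × CL = 23.2 × 4.252 = 98.65 mg/h

99 mg/h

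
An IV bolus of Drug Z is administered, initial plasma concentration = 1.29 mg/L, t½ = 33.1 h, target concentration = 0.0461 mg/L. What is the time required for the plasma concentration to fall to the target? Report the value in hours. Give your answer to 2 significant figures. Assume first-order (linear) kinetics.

k = ln2 / t½ = 0.693147 / 33.1 = 0.02094 h⁻¹
t = ln(C₀ / C) / k = ln(1.290 / 0.0461) / 0.02094
  = ln(27.98) / 0.02094 = 3.331 / 0.02094 = 159.1 h

160 h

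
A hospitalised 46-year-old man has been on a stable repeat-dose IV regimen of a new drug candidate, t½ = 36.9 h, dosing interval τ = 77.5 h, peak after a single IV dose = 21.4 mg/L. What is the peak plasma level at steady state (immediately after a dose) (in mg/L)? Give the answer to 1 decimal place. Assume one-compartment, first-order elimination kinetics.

27.9 mg/L

k = ln2 / t½ = 0.693147 / 36.9 = 0.01878 h⁻¹
e^(−kτ) = e^(−0.01878 × 77.5) = 0.2333
Accumulation ratio R = 1 / (1 − e^(−kτ)) = 1 / (1 − 0.2333) = 1.304
Steady-state peak = C₀ × R = 21.4 × 1.304 = 27.91 mg/L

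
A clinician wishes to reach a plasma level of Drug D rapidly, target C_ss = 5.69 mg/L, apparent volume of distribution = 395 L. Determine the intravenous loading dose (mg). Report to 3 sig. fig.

2250 mg

LD = Css × Vd = 5.69 × 395 = 2248 mg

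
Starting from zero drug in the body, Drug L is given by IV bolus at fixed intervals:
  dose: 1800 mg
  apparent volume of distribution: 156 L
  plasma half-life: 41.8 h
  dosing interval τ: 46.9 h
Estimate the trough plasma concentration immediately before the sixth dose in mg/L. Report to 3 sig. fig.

C₀ per dose = Dose / Vd = 1800 / 156 = 11.54 mg/L
k = ln2 / t½ = 0.693147 / 41.8 = 0.01658 h⁻¹
Fraction remaining after one interval: r = e^(−kτ) = e^(−0.01658 × 46.9) = 0.4595
Before dose 6, 5 doses have been given (aged 1τ, 2τ, 3τ, 4τ, 5τ).
C_trough = C₀ × (r + r² + … + r^5) = C₀ × r(1−r^5)/(1−r)
        = 11.54 × 0.4595 × (1 − 0.02048) / (1 − 0.4595) = 9.610 mg/L

9.61 mg/L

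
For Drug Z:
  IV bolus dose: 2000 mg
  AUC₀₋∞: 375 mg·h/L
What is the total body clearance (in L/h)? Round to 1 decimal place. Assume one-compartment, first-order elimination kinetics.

5.3 L/h

CL = Dose / AUC = 2000 / 375 = 5.333 L/h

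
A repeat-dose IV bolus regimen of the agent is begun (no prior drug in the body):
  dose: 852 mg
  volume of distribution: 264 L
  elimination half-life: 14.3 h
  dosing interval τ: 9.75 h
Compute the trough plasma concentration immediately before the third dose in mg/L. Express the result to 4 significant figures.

C₀ per dose = Dose / Vd = 852 / 264 = 3.227 mg/L
k = ln2 / t½ = 0.693147 / 14.3 = 0.04847 h⁻¹
Fraction remaining after one interval: r = e^(−kτ) = e^(−0.04847 × 9.75) = 0.6234
Before dose 3, 2 doses have been given (aged 1τ, 2τ).
C_trough = C₀ × (r + r²) = 3.227 × (0.6234 + 0.3886) = 3.266 mg/L

3.266 mg/L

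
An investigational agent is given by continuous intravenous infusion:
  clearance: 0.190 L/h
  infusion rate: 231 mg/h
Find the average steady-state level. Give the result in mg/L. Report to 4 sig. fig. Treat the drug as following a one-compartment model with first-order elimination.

1216 mg/L

At steady state Css = R₀ / CL = 231 / 0.1900 = 1216 mg/L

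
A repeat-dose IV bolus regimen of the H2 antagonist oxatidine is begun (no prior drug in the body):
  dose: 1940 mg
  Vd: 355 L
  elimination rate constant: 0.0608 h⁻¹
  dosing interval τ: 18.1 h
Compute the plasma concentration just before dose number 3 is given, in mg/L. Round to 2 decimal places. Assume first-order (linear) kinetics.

2.42 mg/L

C₀ per dose = Dose / Vd = 1940 / 355 = 5.465 mg/L
Fraction remaining after one interval: r = e^(−kτ) = e^(−0.06080 × 18.1) = 0.3327
Before dose 3, 2 doses have been given (aged 1τ, 2τ).
C_trough = C₀ × (r + r²) = 5.465 × (0.3327 + 0.1107) = 2.423 mg/L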